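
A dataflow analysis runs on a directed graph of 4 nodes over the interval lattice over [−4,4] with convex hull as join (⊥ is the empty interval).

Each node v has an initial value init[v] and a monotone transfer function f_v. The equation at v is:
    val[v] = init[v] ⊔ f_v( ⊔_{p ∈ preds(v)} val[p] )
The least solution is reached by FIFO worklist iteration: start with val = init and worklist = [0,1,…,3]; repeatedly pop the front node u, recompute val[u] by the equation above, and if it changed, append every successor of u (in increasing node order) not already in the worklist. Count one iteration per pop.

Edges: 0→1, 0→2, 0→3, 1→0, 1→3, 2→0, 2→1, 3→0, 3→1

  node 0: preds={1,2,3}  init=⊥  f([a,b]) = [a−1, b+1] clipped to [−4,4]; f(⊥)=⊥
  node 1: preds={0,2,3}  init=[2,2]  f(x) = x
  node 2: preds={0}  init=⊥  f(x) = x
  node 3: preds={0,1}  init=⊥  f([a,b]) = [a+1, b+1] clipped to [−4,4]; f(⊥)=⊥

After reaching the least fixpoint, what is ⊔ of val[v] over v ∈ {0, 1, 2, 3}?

Trace (26 dequeues):
  [1] u=0 | in [2,2] | out [1,3] | prev ⊥ | push {}
  [2] u=1 | in [1,3] | out [1,3] | prev [2,2] | push {0}
  [3] u=2 | in [1,3] | out [1,3] | prev ⊥ | push {1}
  [4] u=3 | in [1,3] | out [2,4] | prev ⊥ | push {}
  [5] u=0 | in [1,4] | out [0,4] | prev [1,3] | push {2,3}
  [6] u=1 | in [0,4] | out [0,4] | prev [1,3] | push {0}
  [7] u=2 | in [0,4] | out [0,4] | prev [1,3] | push {1}
  [8] u=3 | in [0,4] | out [1,4] | prev [2,4] | push {}
  [9] u=0 | in [0,4] | out [-1,4] | prev [0,4] | push {2,3}
  [10] u=1 | in [-1,4] | out [-1,4] | prev [0,4] | push {0}
  [11] u=2 | in [-1,4] | out [-1,4] | prev [0,4] | push {1}
  [12] u=3 | in [-1,4] | out [0,4] | prev [1,4] | push {}
  [13] u=0 | in [-1,4] | out [-2,4] | prev [-1,4] | push {2,3}
  [14] u=1 | in [-2,4] | out [-2,4] | prev [-1,4] | push {0}
  [15] u=2 | in [-2,4] | out [-2,4] | prev [-1,4] | push {1}
  [16] u=3 | in [-2,4] | out [-1,4] | prev [0,4] | push {}
  [17] u=0 | in [-2,4] | out [-3,4] | prev [-2,4] | push {2,3}
  [18] u=1 | in [-3,4] | out [-3,4] | prev [-2,4] | push {0}
  [19] u=2 | in [-3,4] | out [-3,4] | prev [-2,4] | push {1}
  [20] u=3 | in [-3,4] | out [-2,4] | prev [-1,4] | push {}
  [21] u=0 | in [-3,4] | out [-4,4] | prev [-3,4] | push {2,3}
  [22] u=1 | in [-4,4] | out [-4,4] | prev [-3,4] | push {0}
  [23] u=2 | in [-4,4] | out [-4,4] | prev [-3,4] | push {1}
  [24] u=3 | in [-4,4] | out [-3,4] | prev [-2,4] | push {}
  [25] u=0 | in [-4,4] | out [-4,4] | ==
  [26] u=1 | in [-4,4] | out [-4,4] | ==

Converged values:
  [0] [-4,4]
  [1] [-4,4]
  [2] [-4,4]
  [3] [-3,4]

[-4,4]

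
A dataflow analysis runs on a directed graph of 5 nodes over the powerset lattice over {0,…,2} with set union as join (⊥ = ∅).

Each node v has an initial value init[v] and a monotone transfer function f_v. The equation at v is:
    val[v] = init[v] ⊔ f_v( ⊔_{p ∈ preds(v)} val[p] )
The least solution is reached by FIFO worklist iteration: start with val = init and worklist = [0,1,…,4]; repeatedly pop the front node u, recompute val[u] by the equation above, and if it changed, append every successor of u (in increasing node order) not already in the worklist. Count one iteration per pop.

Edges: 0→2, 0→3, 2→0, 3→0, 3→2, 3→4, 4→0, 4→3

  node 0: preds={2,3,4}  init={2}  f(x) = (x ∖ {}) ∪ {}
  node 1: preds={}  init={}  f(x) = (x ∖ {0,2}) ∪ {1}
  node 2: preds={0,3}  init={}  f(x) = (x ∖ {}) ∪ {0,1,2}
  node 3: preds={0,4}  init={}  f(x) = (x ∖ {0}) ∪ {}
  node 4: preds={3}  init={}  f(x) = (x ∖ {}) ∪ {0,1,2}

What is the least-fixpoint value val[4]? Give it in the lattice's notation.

{0,1,2}

Iteration log — 11 steps:
  step 1. node 0  ⊔preds={}  new={2}  stable
  step 2. node 1  ⊔preds={}  new={1}  old={}  +wl: 
  step 3. node 2  ⊔preds={2}  new={0,1,2}  old={}  +wl: 0
  step 4. node 3  ⊔preds={2}  new={2}  old={}  +wl: 2
  step 5. node 4  ⊔preds={2}  new={0,1,2}  old={}  +wl: 3
  step 6. node 0  ⊔preds={0,1,2}  new={0,1,2}  old={2}  +wl: 
  step 7. node 2  ⊔preds={0,1,2}  new={0,1,2}  stable
  step 8. node 3  ⊔preds={0,1,2}  new={1,2}  old={2}  +wl: 0,2,4
  step 9. node 0  ⊔preds={0,1,2}  new={0,1,2}  stable
  step 10. node 2  ⊔preds={0,1,2}  new={0,1,2}  stable
  step 11. node 4  ⊔preds={1,2}  new={0,1,2}  stable

Least fixpoint reached:
  node 0: {0,1,2}
  node 1: {1}
  node 2: {0,1,2}
  node 3: {1,2}
  node 4: {0,1,2}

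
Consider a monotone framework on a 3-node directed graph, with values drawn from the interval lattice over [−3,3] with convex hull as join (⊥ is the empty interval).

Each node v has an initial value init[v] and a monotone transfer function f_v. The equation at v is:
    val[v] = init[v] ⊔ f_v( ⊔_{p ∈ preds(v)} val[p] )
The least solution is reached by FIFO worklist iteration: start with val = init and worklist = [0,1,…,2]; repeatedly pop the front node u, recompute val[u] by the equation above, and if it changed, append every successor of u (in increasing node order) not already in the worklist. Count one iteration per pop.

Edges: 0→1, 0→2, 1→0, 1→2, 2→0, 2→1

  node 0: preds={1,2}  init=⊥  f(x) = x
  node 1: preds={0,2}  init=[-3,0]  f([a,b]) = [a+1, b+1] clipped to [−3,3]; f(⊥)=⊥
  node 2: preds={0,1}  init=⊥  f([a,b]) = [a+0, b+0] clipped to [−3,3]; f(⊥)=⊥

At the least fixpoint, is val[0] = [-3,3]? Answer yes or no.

Iteration log — 12 steps:
  step 1. node 0  ⊔preds=[-3,0]  new=[-3,0]  old=⊥  +wl: 
  step 2. node 1  ⊔preds=[-3,0]  new=[-3,1]  old=[-3,0]  +wl: 0
  step 3. node 2  ⊔preds=[-3,1]  new=[-3,1]  old=⊥  +wl: 1
  step 4. node 0  ⊔preds=[-3,1]  new=[-3,1]  old=[-3,0]  +wl: 2
  step 5. node 1  ⊔preds=[-3,1]  new=[-3,2]  old=[-3,1]  +wl: 0
  step 6. node 2  ⊔preds=[-3,2]  new=[-3,2]  old=[-3,1]  +wl: 1
  step 7. node 0  ⊔preds=[-3,2]  new=[-3,2]  old=[-3,1]  +wl: 2
  step 8. node 1  ⊔preds=[-3,2]  new=[-3,3]  old=[-3,2]  +wl: 0
  step 9. node 2  ⊔preds=[-3,3]  new=[-3,3]  old=[-3,2]  +wl: 1
  step 10. node 0  ⊔preds=[-3,3]  new=[-3,3]  old=[-3,2]  +wl: 2
  step 11. node 1  ⊔preds=[-3,3]  new=[-3,3]  stable
  step 12. node 2  ⊔preds=[-3,3]  new=[-3,3]  stable

Least fixpoint reached:
  node 0: [-3,3]
  node 1: [-3,3]
  node 2: [-3,3]

yes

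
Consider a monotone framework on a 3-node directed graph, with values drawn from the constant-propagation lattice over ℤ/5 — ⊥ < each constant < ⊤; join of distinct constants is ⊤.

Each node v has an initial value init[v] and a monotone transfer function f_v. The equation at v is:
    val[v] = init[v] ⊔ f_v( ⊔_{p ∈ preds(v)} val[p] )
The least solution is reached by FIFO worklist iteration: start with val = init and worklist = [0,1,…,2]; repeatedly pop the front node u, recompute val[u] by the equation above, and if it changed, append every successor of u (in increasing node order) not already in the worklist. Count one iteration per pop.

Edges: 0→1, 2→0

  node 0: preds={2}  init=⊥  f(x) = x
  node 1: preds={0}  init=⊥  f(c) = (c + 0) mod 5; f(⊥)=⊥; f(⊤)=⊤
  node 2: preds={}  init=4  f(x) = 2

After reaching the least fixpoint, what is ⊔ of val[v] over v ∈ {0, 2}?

⊤

Trace (5 dequeues):
  [1] u=0 | in 4 | out 4 | prev ⊥ | push {}
  [2] u=1 | in 4 | out 4 | prev ⊥ | push {}
  [3] u=2 | in ⊥ | out ⊤ | prev 4 | push {0}
  [4] u=0 | in ⊤ | out ⊤ | prev 4 | push {1}
  [5] u=1 | in ⊤ | out ⊤ | prev 4 | push {}

Converged values:
  [0] ⊤
  [1] ⊤
  [2] ⊤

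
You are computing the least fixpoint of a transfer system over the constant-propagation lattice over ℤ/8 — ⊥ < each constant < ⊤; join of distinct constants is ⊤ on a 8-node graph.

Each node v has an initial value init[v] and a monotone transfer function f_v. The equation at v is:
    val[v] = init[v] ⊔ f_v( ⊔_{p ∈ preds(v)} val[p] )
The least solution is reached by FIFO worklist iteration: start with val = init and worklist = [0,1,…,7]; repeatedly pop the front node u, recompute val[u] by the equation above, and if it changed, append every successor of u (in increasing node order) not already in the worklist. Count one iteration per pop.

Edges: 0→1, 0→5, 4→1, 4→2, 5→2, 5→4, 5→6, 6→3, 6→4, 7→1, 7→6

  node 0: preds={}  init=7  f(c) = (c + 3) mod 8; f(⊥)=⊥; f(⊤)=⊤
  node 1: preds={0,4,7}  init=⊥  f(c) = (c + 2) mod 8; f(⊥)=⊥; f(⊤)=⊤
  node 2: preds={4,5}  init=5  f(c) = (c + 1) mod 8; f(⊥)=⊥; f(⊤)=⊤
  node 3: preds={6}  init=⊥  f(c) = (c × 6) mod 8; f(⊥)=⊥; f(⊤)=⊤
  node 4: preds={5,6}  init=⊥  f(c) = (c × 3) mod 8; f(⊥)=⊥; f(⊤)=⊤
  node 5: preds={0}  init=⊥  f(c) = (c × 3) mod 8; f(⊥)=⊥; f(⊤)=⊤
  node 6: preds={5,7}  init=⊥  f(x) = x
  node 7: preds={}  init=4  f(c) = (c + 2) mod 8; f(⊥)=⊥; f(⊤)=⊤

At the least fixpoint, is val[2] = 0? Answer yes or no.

Trace (13 dequeues):
  [1] u=0 | in ⊥ | out 7 | ==
  [2] u=1 | in ⊤ | out ⊤ | prev ⊥ | push {}
  [3] u=2 | in ⊥ | out 5 | ==
  [4] u=3 | in ⊥ | out ⊥ | ==
  [5] u=4 | in ⊥ | out ⊥ | ==
  [6] u=5 | in 7 | out 5 | prev ⊥ | push {2,4}
  [7] u=6 | in ⊤ | out ⊤ | prev ⊥ | push {3}
  [8] u=7 | in ⊥ | out 4 | ==
  [9] u=2 | in 5 | out ⊤ | prev 5 | push {}
  [10] u=4 | in ⊤ | out ⊤ | prev ⊥ | push {1,2}
  [11] u=3 | in ⊤ | out ⊤ | prev ⊥ | push {}
  [12] u=1 | in ⊤ | out ⊤ | ==
  [13] u=2 | in ⊤ | out ⊤ | ==

Converged values:
  [0] 7
  [1] ⊤
  [2] ⊤
  [3] ⊤
  [4] ⊤
  [5] 5
  [6] ⊤
  [7] 4

no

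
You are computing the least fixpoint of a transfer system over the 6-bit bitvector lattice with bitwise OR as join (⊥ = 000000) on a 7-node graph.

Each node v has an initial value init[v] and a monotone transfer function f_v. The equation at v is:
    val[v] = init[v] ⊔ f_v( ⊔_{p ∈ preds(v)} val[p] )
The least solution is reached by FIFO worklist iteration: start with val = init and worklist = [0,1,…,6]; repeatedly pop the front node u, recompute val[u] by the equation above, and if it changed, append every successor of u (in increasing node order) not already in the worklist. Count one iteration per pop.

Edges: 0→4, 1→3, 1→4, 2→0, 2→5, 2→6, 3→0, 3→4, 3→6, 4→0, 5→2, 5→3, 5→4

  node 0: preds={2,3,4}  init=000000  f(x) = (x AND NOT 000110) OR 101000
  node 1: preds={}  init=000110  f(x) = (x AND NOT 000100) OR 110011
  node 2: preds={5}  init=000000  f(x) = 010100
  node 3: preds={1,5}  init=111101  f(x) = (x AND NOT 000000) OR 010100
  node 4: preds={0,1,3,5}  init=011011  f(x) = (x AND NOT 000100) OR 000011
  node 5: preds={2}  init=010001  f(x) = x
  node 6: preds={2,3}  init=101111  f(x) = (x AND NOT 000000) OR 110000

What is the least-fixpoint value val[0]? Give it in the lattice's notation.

111001

Trace (11 dequeues):
  [1] u=0 | in 111111 | out 111001 | prev 000000 | push {}
  [2] u=1 | in 000000 | out 110111 | prev 000110 | push {}
  [3] u=2 | in 010001 | out 010100 | prev 000000 | push {0}
  [4] u=3 | in 110111 | out 111111 | prev 111101 | push {}
  [5] u=4 | in 111111 | out 111011 | prev 011011 | push {}
  [6] u=5 | in 010100 | out 010101 | prev 010001 | push {2,3,4}
  [7] u=6 | in 111111 | out 111111 | prev 101111 | push {}
  [8] u=0 | in 111111 | out 111001 | ==
  [9] u=2 | in 010101 | out 010100 | ==
  [10] u=3 | in 110111 | out 111111 | ==
  [11] u=4 | in 111111 | out 111011 | ==

Converged values:
  [0] 111001
  [1] 110111
  [2] 010100
  [3] 111111
  [4] 111011
  [5] 010101
  [6] 111111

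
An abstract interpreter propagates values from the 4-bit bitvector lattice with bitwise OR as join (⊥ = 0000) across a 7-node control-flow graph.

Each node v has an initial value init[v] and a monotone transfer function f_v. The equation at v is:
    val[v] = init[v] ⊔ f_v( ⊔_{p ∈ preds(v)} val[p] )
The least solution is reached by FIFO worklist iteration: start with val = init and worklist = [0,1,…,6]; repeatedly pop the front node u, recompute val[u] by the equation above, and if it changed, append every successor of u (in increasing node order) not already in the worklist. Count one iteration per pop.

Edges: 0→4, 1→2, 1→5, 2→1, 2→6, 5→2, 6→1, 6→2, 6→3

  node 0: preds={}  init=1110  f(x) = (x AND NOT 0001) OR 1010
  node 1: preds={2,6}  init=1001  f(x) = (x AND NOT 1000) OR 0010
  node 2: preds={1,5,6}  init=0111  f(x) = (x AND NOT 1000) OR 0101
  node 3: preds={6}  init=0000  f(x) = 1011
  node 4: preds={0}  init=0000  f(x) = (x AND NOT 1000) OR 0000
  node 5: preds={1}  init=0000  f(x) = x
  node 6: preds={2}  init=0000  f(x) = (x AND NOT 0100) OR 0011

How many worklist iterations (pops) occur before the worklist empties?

10

Iteration log — 10 steps:
  step 1. node 0  ⊔preds=0000  new=1110  stable
  step 2. node 1  ⊔preds=0111  new=1111  old=1001  +wl: 
  step 3. node 2  ⊔preds=1111  new=0111  stable
  step 4. node 3  ⊔preds=0000  new=1011  old=0000  +wl: 
  step 5. node 4  ⊔preds=1110  new=0110  old=0000  +wl: 
  step 6. node 5  ⊔preds=1111  new=1111  old=0000  +wl: 2
  step 7. node 6  ⊔preds=0111  new=0011  old=0000  +wl: 1,3
  step 8. node 2  ⊔preds=1111  new=0111  stable
  step 9. node 1  ⊔preds=0111  new=1111  stable
  step 10. node 3  ⊔preds=0011  new=1011  stable

Least fixpoint reached:
  node 0: 1110
  node 1: 1111
  node 2: 0111
  node 3: 1011
  node 4: 0110
  node 5: 1111
  node 6: 0011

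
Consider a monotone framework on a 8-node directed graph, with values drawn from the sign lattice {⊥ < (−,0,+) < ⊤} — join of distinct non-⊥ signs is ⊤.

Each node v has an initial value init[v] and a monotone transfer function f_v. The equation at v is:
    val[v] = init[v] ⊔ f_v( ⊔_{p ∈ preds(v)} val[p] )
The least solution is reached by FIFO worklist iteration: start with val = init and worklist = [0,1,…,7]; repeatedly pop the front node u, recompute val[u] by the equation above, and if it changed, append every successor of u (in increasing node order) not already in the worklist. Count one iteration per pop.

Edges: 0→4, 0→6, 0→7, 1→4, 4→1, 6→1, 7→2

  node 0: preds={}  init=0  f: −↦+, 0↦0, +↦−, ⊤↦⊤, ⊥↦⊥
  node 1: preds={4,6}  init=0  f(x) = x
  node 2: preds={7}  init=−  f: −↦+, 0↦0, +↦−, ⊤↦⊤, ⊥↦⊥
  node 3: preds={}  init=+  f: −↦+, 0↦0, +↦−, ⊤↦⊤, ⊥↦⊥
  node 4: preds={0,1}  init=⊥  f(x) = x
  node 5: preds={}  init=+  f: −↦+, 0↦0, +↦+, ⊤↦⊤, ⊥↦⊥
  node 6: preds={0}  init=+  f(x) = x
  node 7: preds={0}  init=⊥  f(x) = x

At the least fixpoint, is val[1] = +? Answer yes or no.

no

Trace (10 dequeues):
  [1] u=0 | in ⊥ | out 0 | ==
  [2] u=1 | in + | out ⊤ | prev 0 | push {}
  [3] u=2 | in ⊥ | out − | ==
  [4] u=3 | in ⊥ | out + | ==
  [5] u=4 | in ⊤ | out ⊤ | prev ⊥ | push {1}
  [6] u=5 | in ⊥ | out + | ==
  [7] u=6 | in 0 | out ⊤ | prev + | push {}
  [8] u=7 | in 0 | out 0 | prev ⊥ | push {2}
  [9] u=1 | in ⊤ | out ⊤ | ==
  [10] u=2 | in 0 | out ⊤ | prev − | push {}

Converged values:
  [0] 0
  [1] ⊤
  [2] ⊤
  [3] +
  [4] ⊤
  [5] +
  [6] ⊤
  [7] 0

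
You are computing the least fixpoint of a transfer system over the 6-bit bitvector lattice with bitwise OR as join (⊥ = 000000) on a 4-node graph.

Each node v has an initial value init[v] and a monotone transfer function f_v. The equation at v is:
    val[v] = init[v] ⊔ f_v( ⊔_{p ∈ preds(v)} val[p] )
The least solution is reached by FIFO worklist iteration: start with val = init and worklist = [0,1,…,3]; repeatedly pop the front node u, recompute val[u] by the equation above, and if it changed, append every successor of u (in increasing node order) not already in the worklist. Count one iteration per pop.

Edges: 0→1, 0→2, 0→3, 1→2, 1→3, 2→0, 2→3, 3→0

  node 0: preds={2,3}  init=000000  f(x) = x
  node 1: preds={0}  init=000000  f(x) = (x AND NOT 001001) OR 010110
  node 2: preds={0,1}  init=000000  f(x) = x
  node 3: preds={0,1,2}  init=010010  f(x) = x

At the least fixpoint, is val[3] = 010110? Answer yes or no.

Trace (8 dequeues):
  [1] u=0 | in 010010 | out 010010 | prev 000000 | push {}
  [2] u=1 | in 010010 | out 010110 | prev 000000 | push {}
  [3] u=2 | in 010110 | out 010110 | prev 000000 | push {0}
  [4] u=3 | in 010110 | out 010110 | prev 010010 | push {}
  [5] u=0 | in 010110 | out 010110 | prev 010010 | push {1,2,3}
  [6] u=1 | in 010110 | out 010110 | ==
  [7] u=2 | in 010110 | out 010110 | ==
  [8] u=3 | in 010110 | out 010110 | ==

Converged values:
  [0] 010110
  [1] 010110
  [2] 010110
  [3] 010110

yes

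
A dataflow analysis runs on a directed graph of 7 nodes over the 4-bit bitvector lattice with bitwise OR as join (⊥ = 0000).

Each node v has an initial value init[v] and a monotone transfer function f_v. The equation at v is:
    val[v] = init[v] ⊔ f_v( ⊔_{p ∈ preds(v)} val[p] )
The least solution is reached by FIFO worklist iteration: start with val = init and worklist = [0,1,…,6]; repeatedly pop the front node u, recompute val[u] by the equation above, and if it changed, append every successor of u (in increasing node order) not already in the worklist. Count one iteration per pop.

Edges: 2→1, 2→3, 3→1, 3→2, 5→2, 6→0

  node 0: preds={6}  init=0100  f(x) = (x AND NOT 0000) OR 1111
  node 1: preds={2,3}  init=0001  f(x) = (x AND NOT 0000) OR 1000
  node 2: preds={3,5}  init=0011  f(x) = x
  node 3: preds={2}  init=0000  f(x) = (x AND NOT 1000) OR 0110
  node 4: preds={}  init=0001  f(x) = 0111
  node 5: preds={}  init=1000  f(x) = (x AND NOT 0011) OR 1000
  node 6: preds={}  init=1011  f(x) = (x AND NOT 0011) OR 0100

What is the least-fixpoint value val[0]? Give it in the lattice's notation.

Trace (12 dequeues):
  [1] u=0 | in 1011 | out 1111 | prev 0100 | push {}
  [2] u=1 | in 0011 | out 1011 | prev 0001 | push {}
  [3] u=2 | in 1000 | out 1011 | prev 0011 | push {1}
  [4] u=3 | in 1011 | out 0111 | prev 0000 | push {2}
  [5] u=4 | in 0000 | out 0111 | prev 0001 | push {}
  [6] u=5 | in 0000 | out 1000 | ==
  [7] u=6 | in 0000 | out 1111 | prev 1011 | push {0}
  [8] u=1 | in 1111 | out 1111 | prev 1011 | push {}
  [9] u=2 | in 1111 | out 1111 | prev 1011 | push {1,3}
  [10] u=0 | in 1111 | out 1111 | ==
  [11] u=1 | in 1111 | out 1111 | ==
  [12] u=3 | in 1111 | out 0111 | ==

Converged values:
  [0] 1111
  [1] 1111
  [2] 1111
  [3] 0111
  [4] 0111
  [5] 1000
  [6] 1111

1111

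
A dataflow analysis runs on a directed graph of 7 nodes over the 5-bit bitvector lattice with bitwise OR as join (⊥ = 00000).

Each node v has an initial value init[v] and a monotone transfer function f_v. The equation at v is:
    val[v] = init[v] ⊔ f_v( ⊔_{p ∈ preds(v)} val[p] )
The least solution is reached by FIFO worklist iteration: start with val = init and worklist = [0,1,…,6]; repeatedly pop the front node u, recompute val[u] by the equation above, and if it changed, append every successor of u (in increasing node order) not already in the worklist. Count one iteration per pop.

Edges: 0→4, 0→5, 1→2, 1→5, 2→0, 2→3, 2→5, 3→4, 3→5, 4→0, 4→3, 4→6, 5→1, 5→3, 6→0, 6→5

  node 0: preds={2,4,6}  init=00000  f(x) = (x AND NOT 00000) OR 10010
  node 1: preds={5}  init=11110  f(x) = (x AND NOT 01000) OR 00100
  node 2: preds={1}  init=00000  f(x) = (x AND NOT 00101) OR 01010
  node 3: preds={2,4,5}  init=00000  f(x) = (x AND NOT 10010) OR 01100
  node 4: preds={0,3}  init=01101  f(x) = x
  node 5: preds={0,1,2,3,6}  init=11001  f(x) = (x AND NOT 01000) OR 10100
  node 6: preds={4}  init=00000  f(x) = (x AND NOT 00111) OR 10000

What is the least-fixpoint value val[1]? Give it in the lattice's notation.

Iteration log — 11 steps:
  step 1. node 0  ⊔preds=01101  new=11111  old=00000  +wl: 
  step 2. node 1  ⊔preds=11001  new=11111  old=11110  +wl: 
  step 3. node 2  ⊔preds=11111  new=11010  old=00000  +wl: 0
  step 4. node 3  ⊔preds=11111  new=01101  old=00000  +wl: 
  step 5. node 4  ⊔preds=11111  new=11111  old=01101  +wl: 3
  step 6. node 5  ⊔preds=11111  new=11111  old=11001  +wl: 1
  step 7. node 6  ⊔preds=11111  new=11000  old=00000  +wl: 5
  step 8. node 0  ⊔preds=11111  new=11111  stable
  step 9. node 3  ⊔preds=11111  new=01101  stable
  step 10. node 1  ⊔preds=11111  new=11111  stable
  step 11. node 5  ⊔preds=11111  new=11111  stable

Least fixpoint reached:
  node 0: 11111
  node 1: 11111
  node 2: 11010
  node 3: 01101
  node 4: 11111
  node 5: 11111
  node 6: 11000

11111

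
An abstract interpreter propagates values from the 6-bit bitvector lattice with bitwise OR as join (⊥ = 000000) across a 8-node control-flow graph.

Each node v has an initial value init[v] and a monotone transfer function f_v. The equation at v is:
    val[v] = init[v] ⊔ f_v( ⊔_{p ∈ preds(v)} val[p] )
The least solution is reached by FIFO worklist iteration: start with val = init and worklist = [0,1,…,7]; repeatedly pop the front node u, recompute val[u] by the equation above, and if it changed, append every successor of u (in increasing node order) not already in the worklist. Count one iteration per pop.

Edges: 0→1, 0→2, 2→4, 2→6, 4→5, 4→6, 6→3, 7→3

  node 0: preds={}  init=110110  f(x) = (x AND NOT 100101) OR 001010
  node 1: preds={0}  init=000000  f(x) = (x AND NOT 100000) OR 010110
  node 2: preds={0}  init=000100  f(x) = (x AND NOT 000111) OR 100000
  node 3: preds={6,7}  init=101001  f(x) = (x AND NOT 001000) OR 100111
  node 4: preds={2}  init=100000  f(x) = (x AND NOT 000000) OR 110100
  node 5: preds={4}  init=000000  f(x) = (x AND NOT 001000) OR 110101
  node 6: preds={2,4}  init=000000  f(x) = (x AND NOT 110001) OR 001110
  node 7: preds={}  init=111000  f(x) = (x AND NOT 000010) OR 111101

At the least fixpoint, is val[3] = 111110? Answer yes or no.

Trace (9 dequeues):
  [1] u=0 | in 000000 | out 111110 | prev 110110 | push {}
  [2] u=1 | in 111110 | out 011110 | prev 000000 | push {}
  [3] u=2 | in 111110 | out 111100 | prev 000100 | push {}
  [4] u=3 | in 111000 | out 111111 | prev 101001 | push {}
  [5] u=4 | in 111100 | out 111100 | prev 100000 | push {}
  [6] u=5 | in 111100 | out 110101 | prev 000000 | push {}
  [7] u=6 | in 111100 | out 001110 | prev 000000 | push {3}
  [8] u=7 | in 000000 | out 111101 | prev 111000 | push {}
  [9] u=3 | in 111111 | out 111111 | ==

Converged values:
  [0] 111110
  [1] 011110
  [2] 111100
  [3] 111111
  [4] 111100
  [5] 110101
  [6] 001110
  [7] 111101

no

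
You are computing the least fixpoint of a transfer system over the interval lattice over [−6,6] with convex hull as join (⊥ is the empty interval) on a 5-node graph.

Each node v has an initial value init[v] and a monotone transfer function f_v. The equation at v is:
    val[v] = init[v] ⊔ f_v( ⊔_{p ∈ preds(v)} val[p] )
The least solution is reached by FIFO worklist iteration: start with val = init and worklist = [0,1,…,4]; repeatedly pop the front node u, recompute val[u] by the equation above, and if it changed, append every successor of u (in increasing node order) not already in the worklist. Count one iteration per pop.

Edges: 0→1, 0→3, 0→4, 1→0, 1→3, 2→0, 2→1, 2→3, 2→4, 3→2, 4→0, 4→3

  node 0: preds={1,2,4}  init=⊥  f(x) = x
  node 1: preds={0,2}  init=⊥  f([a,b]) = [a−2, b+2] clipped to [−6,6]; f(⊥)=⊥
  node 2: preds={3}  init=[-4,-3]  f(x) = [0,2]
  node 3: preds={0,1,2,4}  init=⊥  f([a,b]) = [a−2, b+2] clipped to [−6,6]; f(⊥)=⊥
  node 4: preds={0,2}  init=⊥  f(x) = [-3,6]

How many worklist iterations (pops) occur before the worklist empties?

12

Worklist (12 pops):
  #1 pop 0: in=[-4,-3] → [-4,-3] (was ⊥); enqueue []
  #2 pop 1: in=[-4,-3] → [-6,-1] (was ⊥); enqueue [0]
  #3 pop 2: in=⊥ → [-4,2] (was [-4,-3]); enqueue [1]
  #4 pop 3: in=[-6,2] → [-6,4] (was ⊥); enqueue [2]
  #5 pop 4: in=[-4,2] → [-3,6] (was ⊥); enqueue [3]
  #6 pop 0: in=[-6,6] → [-6,6] (was [-4,-3]); enqueue [4]
  #7 pop 1: in=[-6,6] → [-6,6] (was [-6,-1]); enqueue [0]
  #8 pop 2: in=[-6,4] → [-4,2] (no change)
  #9 pop 3: in=[-6,6] → [-6,6] (was [-6,4]); enqueue [2]
  #10 pop 4: in=[-6,6] → [-3,6] (no change)
  #11 pop 0: in=[-6,6] → [-6,6] (no change)
  #12 pop 2: in=[-6,6] → [-4,2] (no change)

Fixpoint:
  val[0] = [-6,6]
  val[1] = [-6,6]
  val[2] = [-4,2]
  val[3] = [-6,6]
  val[4] = [-3,6]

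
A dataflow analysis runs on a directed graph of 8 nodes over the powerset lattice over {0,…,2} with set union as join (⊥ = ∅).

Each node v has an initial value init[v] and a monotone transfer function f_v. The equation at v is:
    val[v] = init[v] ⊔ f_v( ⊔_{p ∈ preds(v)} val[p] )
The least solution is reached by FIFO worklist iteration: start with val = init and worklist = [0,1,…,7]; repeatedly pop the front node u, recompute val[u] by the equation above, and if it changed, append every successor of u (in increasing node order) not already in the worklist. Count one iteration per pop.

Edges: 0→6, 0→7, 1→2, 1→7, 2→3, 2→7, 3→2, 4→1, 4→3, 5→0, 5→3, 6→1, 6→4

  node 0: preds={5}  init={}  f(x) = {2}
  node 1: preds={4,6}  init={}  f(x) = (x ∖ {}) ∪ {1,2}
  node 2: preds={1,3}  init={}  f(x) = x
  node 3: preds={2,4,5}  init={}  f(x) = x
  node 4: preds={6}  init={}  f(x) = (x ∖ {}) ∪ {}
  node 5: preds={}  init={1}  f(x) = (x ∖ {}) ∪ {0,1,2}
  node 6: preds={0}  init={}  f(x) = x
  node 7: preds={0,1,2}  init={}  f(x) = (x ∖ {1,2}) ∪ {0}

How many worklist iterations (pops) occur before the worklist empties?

Trace (17 dequeues):
  [1] u=0 | in {1} | out {2} | prev {} | push {}
  [2] u=1 | in {} | out {1,2} | prev {} | push {}
  [3] u=2 | in {1,2} | out {1,2} | prev {} | push {}
  [4] u=3 | in {1,2} | out {1,2} | prev {} | push {2}
  [5] u=4 | in {} | out {} | ==
  [6] u=5 | in {} | out {0,1,2} | prev {1} | push {0,3}
  [7] u=6 | in {2} | out {2} | prev {} | push {1,4}
  [8] u=7 | in {1,2} | out {0} | prev {} | push {}
  [9] u=2 | in {1,2} | out {1,2} | ==
  [10] u=0 | in {0,1,2} | out {2} | ==
  [11] u=3 | in {0,1,2} | out {0,1,2} | prev {1,2} | push {2}
  [12] u=1 | in {2} | out {1,2} | ==
  [13] u=4 | in {2} | out {2} | prev {} | push {1,3}
  [14] u=2 | in {0,1,2} | out {0,1,2} | prev {1,2} | push {7}
  [15] u=1 | in {2} | out {1,2} | ==
  [16] u=3 | in {0,1,2} | out {0,1,2} | ==
  [17] u=7 | in {0,1,2} | out {0} | ==

Converged values:
  [0] {2}
  [1] {1,2}
  [2] {0,1,2}
  [3] {0,1,2}
  [4] {2}
  [5] {0,1,2}
  [6] {2}
  [7] {0}

17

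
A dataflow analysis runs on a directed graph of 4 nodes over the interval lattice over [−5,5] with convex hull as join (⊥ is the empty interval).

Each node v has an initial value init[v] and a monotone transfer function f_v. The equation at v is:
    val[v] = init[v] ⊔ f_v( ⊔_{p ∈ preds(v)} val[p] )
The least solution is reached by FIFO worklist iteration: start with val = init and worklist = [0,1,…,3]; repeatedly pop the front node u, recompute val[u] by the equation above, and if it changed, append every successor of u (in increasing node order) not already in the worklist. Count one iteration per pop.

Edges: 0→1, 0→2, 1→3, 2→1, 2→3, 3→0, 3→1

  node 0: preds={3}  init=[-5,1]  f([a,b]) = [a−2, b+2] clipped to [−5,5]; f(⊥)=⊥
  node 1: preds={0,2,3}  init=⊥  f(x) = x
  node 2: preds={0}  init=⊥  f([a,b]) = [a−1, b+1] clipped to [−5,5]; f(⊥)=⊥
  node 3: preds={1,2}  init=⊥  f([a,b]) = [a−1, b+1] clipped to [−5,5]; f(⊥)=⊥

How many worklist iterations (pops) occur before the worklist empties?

Trace (13 dequeues):
  [1] u=0 | in ⊥ | out [-5,1] | ==
  [2] u=1 | in [-5,1] | out [-5,1] | prev ⊥ | push {}
  [3] u=2 | in [-5,1] | out [-5,2] | prev ⊥ | push {1}
  [4] u=3 | in [-5,2] | out [-5,3] | prev ⊥ | push {0}
  [5] u=1 | in [-5,3] | out [-5,3] | prev [-5,1] | push {3}
  [6] u=0 | in [-5,3] | out [-5,5] | prev [-5,1] | push {1,2}
  [7] u=3 | in [-5,3] | out [-5,4] | prev [-5,3] | push {0}
  [8] u=1 | in [-5,5] | out [-5,5] | prev [-5,3] | push {3}
  [9] u=2 | in [-5,5] | out [-5,5] | prev [-5,2] | push {1}
  [10] u=0 | in [-5,4] | out [-5,5] | ==
  [11] u=3 | in [-5,5] | out [-5,5] | prev [-5,4] | push {0}
  [12] u=1 | in [-5,5] | out [-5,5] | ==
  [13] u=0 | in [-5,5] | out [-5,5] | ==

Converged values:
  [0] [-5,5]
  [1] [-5,5]
  [2] [-5,5]
  [3] [-5,5]

13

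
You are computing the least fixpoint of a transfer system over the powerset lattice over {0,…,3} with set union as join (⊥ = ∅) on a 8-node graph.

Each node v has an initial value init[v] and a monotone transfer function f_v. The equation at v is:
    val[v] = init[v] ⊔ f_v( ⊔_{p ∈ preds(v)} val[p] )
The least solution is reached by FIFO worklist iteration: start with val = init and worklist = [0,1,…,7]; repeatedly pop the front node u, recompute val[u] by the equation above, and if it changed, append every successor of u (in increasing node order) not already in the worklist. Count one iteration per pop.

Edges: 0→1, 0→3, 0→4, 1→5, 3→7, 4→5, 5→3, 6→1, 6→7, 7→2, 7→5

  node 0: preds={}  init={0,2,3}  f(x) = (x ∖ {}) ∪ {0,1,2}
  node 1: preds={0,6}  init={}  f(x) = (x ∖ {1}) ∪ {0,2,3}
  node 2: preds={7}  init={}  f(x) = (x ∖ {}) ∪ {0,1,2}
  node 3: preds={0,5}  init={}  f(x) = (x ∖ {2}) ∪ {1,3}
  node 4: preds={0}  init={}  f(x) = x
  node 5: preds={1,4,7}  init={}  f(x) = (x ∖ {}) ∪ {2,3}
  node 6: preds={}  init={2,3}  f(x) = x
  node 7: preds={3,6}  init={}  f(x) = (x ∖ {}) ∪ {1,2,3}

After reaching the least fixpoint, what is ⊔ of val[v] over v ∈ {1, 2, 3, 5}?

{0,1,2,3}

Iteration log — 11 steps:
  step 1. node 0  ⊔preds={}  new={0,1,2,3}  old={0,2,3}  +wl: 
  step 2. node 1  ⊔preds={0,1,2,3}  new={0,2,3}  old={}  +wl: 
  step 3. node 2  ⊔preds={}  new={0,1,2}  old={}  +wl: 
  step 4. node 3  ⊔preds={0,1,2,3}  new={0,1,3}  old={}  +wl: 
  step 5. node 4  ⊔preds={0,1,2,3}  new={0,1,2,3}  old={}  +wl: 
  step 6. node 5  ⊔preds={0,1,2,3}  new={0,1,2,3}  old={}  +wl: 3
  step 7. node 6  ⊔preds={}  new={2,3}  stable
  step 8. node 7  ⊔preds={0,1,2,3}  new={0,1,2,3}  old={}  +wl: 2,5
  step 9. node 3  ⊔preds={0,1,2,3}  new={0,1,3}  stable
  step 10. node 2  ⊔preds={0,1,2,3}  new={0,1,2,3}  old={0,1,2}  +wl: 
  step 11. node 5  ⊔preds={0,1,2,3}  new={0,1,2,3}  stable

Least fixpoint reached:
  node 0: {0,1,2,3}
  node 1: {0,2,3}
  node 2: {0,1,2,3}
  node 3: {0,1,3}
  node 4: {0,1,2,3}
  node 5: {0,1,2,3}
  node 6: {2,3}
  node 7: {0,1,2,3}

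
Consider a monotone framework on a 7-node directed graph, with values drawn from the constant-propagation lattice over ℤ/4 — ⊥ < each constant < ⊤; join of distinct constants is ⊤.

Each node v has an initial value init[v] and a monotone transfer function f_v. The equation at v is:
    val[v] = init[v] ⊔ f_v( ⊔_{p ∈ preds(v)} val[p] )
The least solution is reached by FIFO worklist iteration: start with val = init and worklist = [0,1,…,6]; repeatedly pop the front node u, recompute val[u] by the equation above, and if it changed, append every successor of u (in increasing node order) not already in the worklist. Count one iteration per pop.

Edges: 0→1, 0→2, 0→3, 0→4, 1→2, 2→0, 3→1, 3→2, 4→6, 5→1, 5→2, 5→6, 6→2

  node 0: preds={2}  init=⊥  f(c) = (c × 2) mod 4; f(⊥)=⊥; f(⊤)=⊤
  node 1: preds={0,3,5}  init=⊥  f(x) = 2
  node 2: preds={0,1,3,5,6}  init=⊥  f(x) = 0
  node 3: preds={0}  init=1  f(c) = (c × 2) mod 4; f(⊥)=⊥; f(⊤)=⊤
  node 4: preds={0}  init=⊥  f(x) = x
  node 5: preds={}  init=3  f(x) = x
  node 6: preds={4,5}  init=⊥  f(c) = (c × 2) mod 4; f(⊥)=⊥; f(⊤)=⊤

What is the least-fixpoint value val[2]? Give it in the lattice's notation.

Iteration log — 16 steps:
  step 1. node 0  ⊔preds=⊥  new=⊥  stable
  step 2. node 1  ⊔preds=⊤  new=2  old=⊥  +wl: 
  step 3. node 2  ⊔preds=⊤  new=0  old=⊥  +wl: 0
  step 4. node 3  ⊔preds=⊥  new=1  stable
  step 5. node 4  ⊔preds=⊥  new=⊥  stable
  step 6. node 5  ⊔preds=⊥  new=3  stable
  step 7. node 6  ⊔preds=3  new=2  old=⊥  +wl: 2
  step 8. node 0  ⊔preds=0  new=0  old=⊥  +wl: 1,3,4
  step 9. node 2  ⊔preds=⊤  new=0  stable
  step 10. node 1  ⊔preds=⊤  new=2  stable
  step 11. node 3  ⊔preds=0  new=⊤  old=1  +wl: 1,2
  step 12. node 4  ⊔preds=0  new=0  old=⊥  +wl: 6
  step 13. node 1  ⊔preds=⊤  new=2  stable
  step 14. node 2  ⊔preds=⊤  new=0  stable
  step 15. node 6  ⊔preds=⊤  new=⊤  old=2  +wl: 2
  step 16. node 2  ⊔preds=⊤  new=0  stable

Least fixpoint reached:
  node 0: 0
  node 1: 2
  node 2: 0
  node 3: ⊤
  node 4: 0
  node 5: 3
  node 6: ⊤

0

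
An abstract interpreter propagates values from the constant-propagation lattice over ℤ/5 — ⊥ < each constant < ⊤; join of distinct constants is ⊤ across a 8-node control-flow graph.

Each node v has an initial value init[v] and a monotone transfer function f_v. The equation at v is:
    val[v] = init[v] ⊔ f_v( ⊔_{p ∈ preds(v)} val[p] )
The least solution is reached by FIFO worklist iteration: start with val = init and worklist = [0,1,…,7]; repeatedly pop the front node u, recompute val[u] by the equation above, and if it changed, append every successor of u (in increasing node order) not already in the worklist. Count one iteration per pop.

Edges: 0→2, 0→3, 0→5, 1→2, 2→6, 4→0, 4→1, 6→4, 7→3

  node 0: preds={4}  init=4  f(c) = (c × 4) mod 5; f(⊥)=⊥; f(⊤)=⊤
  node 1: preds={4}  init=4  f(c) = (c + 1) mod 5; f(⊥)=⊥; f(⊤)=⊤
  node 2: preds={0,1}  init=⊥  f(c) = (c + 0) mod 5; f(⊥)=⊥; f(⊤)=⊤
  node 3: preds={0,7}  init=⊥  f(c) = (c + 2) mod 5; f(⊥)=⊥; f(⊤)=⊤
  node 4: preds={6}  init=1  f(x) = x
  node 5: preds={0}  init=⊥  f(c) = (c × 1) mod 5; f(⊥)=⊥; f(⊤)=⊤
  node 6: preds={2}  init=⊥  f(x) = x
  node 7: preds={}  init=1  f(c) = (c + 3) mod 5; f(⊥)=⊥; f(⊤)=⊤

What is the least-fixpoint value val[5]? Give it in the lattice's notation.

Iteration log — 14 steps:
  step 1. node 0  ⊔preds=1  new=4  stable
  step 2. node 1  ⊔preds=1  new=⊤  old=4  +wl: 
  step 3. node 2  ⊔preds=⊤  new=⊤  old=⊥  +wl: 
  step 4. node 3  ⊔preds=⊤  new=⊤  old=⊥  +wl: 
  step 5. node 4  ⊔preds=⊥  new=1  stable
  step 6. node 5  ⊔preds=4  new=4  old=⊥  +wl: 
  step 7. node 6  ⊔preds=⊤  new=⊤  old=⊥  +wl: 4
  step 8. node 7  ⊔preds=⊥  new=1  stable
  step 9. node 4  ⊔preds=⊤  new=⊤  old=1  +wl: 0,1
  step 10. node 0  ⊔preds=⊤  new=⊤  old=4  +wl: 2,3,5
  step 11. node 1  ⊔preds=⊤  new=⊤  stable
  step 12. node 2  ⊔preds=⊤  new=⊤  stable
  step 13. node 3  ⊔preds=⊤  new=⊤  stable
  step 14. node 5  ⊔preds=⊤  new=⊤  old=4  +wl: 

Least fixpoint reached:
  node 0: ⊤
  node 1: ⊤
  node 2: ⊤
  node 3: ⊤
  node 4: ⊤
  node 5: ⊤
  node 6: ⊤
  node 7: 1

⊤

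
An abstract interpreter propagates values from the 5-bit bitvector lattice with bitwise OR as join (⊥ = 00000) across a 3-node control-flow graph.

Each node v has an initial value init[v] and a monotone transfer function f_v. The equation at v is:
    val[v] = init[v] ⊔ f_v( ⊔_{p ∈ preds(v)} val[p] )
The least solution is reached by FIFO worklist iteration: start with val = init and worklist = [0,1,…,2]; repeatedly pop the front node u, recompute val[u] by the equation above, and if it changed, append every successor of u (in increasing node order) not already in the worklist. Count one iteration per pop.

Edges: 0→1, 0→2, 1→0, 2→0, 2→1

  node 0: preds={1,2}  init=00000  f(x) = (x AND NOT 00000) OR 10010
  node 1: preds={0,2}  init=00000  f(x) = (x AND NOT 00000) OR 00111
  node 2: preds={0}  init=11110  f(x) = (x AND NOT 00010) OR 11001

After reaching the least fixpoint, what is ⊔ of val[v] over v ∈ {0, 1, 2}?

Iteration log — 6 steps:
  step 1. node 0  ⊔preds=11110  new=11110  old=00000  +wl: 
  step 2. node 1  ⊔preds=11110  new=11111  old=00000  +wl: 0
  step 3. node 2  ⊔preds=11110  new=11111  old=11110  +wl: 1
  step 4. node 0  ⊔preds=11111  new=11111  old=11110  +wl: 2
  step 5. node 1  ⊔preds=11111  new=11111  stable
  step 6. node 2  ⊔preds=11111  new=11111  stable

Least fixpoint reached:
  node 0: 11111
  node 1: 11111
  node 2: 11111

11111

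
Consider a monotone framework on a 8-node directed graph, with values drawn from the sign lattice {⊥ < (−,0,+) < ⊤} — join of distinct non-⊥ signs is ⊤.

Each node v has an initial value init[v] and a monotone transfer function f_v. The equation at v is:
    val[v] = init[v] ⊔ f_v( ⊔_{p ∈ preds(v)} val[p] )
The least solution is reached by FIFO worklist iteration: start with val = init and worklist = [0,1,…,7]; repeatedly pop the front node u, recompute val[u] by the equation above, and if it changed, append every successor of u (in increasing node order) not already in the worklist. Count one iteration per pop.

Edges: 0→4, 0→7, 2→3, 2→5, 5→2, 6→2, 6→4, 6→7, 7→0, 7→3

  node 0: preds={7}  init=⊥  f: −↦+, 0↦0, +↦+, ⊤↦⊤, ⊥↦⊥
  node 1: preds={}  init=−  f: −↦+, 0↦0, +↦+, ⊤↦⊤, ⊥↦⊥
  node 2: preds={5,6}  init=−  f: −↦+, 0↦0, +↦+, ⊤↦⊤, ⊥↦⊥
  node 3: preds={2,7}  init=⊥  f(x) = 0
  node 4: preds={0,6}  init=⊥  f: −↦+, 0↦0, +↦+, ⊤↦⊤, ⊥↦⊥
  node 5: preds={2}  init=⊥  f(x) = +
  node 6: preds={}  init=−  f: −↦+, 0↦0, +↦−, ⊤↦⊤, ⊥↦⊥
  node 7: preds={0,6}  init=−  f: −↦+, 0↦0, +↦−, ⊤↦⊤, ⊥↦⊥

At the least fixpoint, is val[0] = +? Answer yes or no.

no

Iteration log — 13 steps:
  step 1. node 0  ⊔preds=−  new=+  old=⊥  +wl: 
  step 2. node 1  ⊔preds=⊥  new=−  stable
  step 3. node 2  ⊔preds=−  new=⊤  old=−  +wl: 
  step 4. node 3  ⊔preds=⊤  new=0  old=⊥  +wl: 
  step 5. node 4  ⊔preds=⊤  new=⊤  old=⊥  +wl: 
  step 6. node 5  ⊔preds=⊤  new=+  old=⊥  +wl: 2
  step 7. node 6  ⊔preds=⊥  new=−  stable
  step 8. node 7  ⊔preds=⊤  new=⊤  old=−  +wl: 0,3
  step 9. node 2  ⊔preds=⊤  new=⊤  stable
  step 10. node 0  ⊔preds=⊤  new=⊤  old=+  +wl: 4,7
  step 11. node 3  ⊔preds=⊤  new=0  stable
  step 12. node 4  ⊔preds=⊤  new=⊤  stable
  step 13. node 7  ⊔preds=⊤  new=⊤  stable

Least fixpoint reached:
  node 0: ⊤
  node 1: −
  node 2: ⊤
  node 3: 0
  node 4: ⊤
  node 5: +
  node 6: −
  node 7: ⊤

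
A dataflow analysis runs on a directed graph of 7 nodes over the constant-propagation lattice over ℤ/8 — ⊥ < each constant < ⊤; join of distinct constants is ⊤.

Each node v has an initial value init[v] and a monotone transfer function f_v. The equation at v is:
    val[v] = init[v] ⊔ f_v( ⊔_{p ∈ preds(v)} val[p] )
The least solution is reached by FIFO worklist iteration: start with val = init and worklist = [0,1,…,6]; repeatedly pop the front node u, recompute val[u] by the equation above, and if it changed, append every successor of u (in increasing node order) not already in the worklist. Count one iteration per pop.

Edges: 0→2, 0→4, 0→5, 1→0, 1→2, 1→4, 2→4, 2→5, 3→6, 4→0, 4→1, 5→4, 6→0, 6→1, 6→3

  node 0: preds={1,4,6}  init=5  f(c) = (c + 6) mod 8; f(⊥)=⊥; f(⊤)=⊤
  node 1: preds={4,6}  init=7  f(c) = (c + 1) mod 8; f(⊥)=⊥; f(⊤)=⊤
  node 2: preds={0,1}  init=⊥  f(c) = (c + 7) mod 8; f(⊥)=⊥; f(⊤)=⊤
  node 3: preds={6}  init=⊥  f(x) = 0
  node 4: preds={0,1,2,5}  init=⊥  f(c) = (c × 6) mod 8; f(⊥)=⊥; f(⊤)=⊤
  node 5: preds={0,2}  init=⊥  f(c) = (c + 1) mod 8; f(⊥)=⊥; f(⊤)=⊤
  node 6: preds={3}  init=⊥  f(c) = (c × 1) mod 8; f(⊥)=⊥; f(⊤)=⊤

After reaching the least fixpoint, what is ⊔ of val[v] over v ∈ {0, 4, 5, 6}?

⊤

Worklist (14 pops):
  #1 pop 0: in=7 → 5 (no change)
  #2 pop 1: in=⊥ → 7 (no change)
  #3 pop 2: in=⊤ → ⊤ (was ⊥); enqueue []
  #4 pop 3: in=⊥ → 0 (was ⊥); enqueue []
  #5 pop 4: in=⊤ → ⊤ (was ⊥); enqueue [0,1]
  #6 pop 5: in=⊤ → ⊤ (was ⊥); enqueue [4]
  #7 pop 6: in=0 → 0 (was ⊥); enqueue [3]
  #8 pop 0: in=⊤ → ⊤ (was 5); enqueue [2,5]
  #9 pop 1: in=⊤ → ⊤ (was 7); enqueue [0]
  #10 pop 4: in=⊤ → ⊤ (no change)
  #11 pop 3: in=0 → 0 (no change)
  #12 pop 2: in=⊤ → ⊤ (no change)
  #13 pop 5: in=⊤ → ⊤ (no change)
  #14 pop 0: in=⊤ → ⊤ (no change)

Fixpoint:
  val[0] = ⊤
  val[1] = ⊤
  val[2] = ⊤
  val[3] = 0
  val[4] = ⊤
  val[5] = ⊤
  val[6] = 0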